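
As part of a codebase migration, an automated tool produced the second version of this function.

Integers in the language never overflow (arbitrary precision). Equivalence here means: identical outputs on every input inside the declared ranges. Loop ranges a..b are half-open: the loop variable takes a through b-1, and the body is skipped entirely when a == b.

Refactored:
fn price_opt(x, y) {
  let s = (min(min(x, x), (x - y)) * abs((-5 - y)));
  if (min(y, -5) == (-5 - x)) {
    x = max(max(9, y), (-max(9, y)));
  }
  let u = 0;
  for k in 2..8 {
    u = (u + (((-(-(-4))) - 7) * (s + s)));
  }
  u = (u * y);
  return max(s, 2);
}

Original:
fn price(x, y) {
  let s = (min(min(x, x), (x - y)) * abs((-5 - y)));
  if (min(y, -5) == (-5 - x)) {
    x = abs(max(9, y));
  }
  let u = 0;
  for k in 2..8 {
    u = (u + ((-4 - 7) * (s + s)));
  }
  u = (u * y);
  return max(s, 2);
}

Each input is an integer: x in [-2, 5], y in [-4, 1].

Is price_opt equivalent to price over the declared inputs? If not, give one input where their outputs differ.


Side by side, the visible changes include: min/max/abs usage differs, constant usage differs.
Tracing x=-1, y=-3: price: s := -2 | (min(y, -5) == (-5 - x)): false | u := 0 | iter k=2: | u := 44 | iter k=3: | u := 88 | iter k=4: | u := 132 | iter k=5: | u := 176 | iter k=6: | u := 220 | iter k=7: | u := 264 | u := -792 | result 2 | price_opt: s := -2 | (min(y, -5) == (-5 - x)): false | u := 0 | iter k=2: | u := 44 | iter k=3: | u := 88 | iter k=4: | u := 132 | iter k=5: | u := 176 | iter k=6: | u := 220 | iter k=7: | u := 264 | u := -792 | result 2 — matching result 2.
Checked all 48 inputs in the declared domain: the outputs agree on every one.
verdict: equivalent


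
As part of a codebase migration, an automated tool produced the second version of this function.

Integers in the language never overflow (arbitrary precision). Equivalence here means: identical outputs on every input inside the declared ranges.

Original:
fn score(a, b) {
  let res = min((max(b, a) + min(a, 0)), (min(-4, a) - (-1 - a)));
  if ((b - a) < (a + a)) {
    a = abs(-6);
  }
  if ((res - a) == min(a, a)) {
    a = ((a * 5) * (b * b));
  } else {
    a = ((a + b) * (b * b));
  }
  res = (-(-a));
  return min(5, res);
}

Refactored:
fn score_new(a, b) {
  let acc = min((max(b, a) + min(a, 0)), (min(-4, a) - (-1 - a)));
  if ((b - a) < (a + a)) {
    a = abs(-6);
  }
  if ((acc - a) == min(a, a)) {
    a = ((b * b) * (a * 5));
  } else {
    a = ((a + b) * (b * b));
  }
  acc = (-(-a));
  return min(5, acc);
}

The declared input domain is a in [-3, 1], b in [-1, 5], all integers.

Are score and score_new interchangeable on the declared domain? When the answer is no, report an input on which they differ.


Comparing the listings, the differences include: local variable names differ.
One worked example (a=0, b=3) — score: res := -3 | ((b - a) < (a + a)): false | ((res - a) == min(a, a)): false | a := 27 | res := 27 | result 5; score_new: acc := -3 | ((b - a) < (a + a)): false | ((acc - a) == min(a, a)): false | a := 27 | acc := 27 | result 5; agreement on 5.
Checked all 35 inputs in the declared domain: the outputs agree on every one.
verdict: equivalent


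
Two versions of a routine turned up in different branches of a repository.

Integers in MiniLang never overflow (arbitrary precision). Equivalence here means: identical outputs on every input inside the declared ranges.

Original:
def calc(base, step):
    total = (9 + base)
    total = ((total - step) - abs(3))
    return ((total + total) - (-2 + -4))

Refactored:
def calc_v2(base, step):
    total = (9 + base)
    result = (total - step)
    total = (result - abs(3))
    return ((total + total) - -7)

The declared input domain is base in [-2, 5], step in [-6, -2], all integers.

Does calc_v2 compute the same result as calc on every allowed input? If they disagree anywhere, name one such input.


These are not equivalent — on base=-2, step=-6 the outputs split (26 vs 27).
calc: total := 7 | total := 10 | result 26
calc_v2: total := 7 | result := 13 | total := 10 | result 27
verdict: not equivalent; witness: base=-2, step=-6


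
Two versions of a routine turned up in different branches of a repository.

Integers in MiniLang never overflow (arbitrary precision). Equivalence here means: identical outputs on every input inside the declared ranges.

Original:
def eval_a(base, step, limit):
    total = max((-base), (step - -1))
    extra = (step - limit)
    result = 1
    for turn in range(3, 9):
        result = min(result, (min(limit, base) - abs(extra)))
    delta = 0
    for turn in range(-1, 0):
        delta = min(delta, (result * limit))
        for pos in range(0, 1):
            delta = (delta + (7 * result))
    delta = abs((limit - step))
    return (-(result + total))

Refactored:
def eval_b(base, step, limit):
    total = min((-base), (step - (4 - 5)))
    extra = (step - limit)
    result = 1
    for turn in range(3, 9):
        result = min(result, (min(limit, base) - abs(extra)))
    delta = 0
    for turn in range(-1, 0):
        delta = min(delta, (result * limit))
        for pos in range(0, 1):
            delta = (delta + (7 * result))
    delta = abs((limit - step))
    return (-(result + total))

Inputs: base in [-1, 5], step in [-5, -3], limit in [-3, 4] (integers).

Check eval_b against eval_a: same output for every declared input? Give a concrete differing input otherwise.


Not equivalent: base=-1, step=-5, limit=-3 separates them (4 vs 9).
eval_a: total = 1; extra = -2; result = 1; [turn=3]; result = -5; [turn=4]; result = -5; [turn=5]; result = -5; [turn=6]; result = -5; [turn=7]; result = -5; [turn=8]; result = -5; delta = 0; [turn=-1]; delta = 0; [pos=0]; delta = -35; delta = 2; return 4
eval_b: total = -4; extra = -2; result = 1; [turn=3]; result = -5; [turn=4]; result = -5; [turn=5]; result = -5; [turn=6]; result = -5; [turn=7]; result = -5; [turn=8]; result = -5; delta = 0; [turn=-1]; delta = 0; [pos=0]; delta = -35; delta = 2; return 9
verdict: not equivalent; witness: base=-1, step=-5, limit=-3


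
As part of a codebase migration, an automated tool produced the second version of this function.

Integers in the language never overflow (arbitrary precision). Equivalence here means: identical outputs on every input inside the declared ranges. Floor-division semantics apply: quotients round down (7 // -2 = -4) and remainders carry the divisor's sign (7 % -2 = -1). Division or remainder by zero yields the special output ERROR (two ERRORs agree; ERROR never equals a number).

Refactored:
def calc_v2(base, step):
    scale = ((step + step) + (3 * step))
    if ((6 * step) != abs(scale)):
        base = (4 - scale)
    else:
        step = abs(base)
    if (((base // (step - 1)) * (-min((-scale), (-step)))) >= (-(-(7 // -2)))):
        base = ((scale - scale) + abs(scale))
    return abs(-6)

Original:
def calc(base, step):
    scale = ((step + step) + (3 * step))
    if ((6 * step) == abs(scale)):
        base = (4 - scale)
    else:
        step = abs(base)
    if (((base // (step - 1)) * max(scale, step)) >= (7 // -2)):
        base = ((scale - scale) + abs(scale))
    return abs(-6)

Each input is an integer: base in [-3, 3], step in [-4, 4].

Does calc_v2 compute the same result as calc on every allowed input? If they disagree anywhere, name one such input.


Not equivalent: base=-3, step=1 separates them (6 vs ERROR).
calc: scale = 5; ((6 * step) == abs(scale)) -> false; step = 3; (((base // (step - 1)) * max(scale, step)) >= (7 // -2)) -> false; return 6
calc_v2: scale = 5; ((6 * step) != abs(scale)) -> true; base = -1; division by zero -> ERROR
verdict: not equivalent; witness: base=-3, step=1


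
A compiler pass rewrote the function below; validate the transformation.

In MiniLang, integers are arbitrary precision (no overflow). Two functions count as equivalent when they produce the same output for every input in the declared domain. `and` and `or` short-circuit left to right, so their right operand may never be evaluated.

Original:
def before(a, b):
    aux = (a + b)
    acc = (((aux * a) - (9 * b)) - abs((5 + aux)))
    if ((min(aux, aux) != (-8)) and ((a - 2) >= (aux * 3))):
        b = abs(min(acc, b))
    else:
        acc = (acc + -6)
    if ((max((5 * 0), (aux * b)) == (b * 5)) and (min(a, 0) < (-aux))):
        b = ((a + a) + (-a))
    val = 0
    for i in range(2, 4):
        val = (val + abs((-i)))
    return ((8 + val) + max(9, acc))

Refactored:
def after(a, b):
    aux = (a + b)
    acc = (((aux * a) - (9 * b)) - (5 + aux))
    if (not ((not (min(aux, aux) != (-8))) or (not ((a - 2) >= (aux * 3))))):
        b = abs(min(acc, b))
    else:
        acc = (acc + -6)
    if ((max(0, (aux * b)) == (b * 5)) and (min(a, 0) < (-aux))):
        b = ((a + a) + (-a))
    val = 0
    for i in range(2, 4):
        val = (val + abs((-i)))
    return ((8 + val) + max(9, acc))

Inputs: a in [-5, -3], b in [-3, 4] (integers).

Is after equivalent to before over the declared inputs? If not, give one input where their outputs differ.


Try a=-5, b=-3.
before: aux = -8; acc = 64; ((min(aux, aux) != (-8)) and ((a - 2) >= (aux * 3))) -> false; acc = 58; ((max((5 * 0), (aux * b)) == (b * 5)) and (min(a, 0) < (-aux))) -> false; val = 0; [i=2]; val = 2; [i=3]; val = 5; return 71
after: aux = -8; acc = 70; (not ((not (min(aux, aux) != (-8))) or (not ((a - 2) >= (aux * 3))))) -> false; acc = 64; ((max(0, (aux * b)) == (b * 5)) and (min(a, 0) < (-aux))) -> false; val = 0; [i=2]; val = 2; [i=3]; val = 5; return 77
71 vs 77 — the two versions disagree here.
verdict: not equivalent; witness: a=-5, b=-3


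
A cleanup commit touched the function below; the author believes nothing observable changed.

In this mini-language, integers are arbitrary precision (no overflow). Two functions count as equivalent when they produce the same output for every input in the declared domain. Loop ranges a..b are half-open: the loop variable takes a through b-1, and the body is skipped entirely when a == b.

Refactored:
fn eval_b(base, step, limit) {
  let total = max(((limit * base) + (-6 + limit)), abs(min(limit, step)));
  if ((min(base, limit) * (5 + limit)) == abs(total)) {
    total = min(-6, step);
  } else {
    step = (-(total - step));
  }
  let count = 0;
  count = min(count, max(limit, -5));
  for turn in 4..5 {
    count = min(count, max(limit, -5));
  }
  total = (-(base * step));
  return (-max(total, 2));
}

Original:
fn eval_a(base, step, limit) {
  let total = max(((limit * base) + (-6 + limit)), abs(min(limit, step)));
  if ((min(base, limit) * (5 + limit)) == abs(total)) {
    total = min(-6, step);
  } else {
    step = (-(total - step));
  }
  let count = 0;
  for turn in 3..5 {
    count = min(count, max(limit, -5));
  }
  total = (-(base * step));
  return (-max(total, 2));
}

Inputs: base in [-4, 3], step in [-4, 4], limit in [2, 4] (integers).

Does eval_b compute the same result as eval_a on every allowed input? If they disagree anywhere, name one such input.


Comparing the listings, the differences include: constant usage differs; min/max/abs usage differs; statement counts differ; loop structure differs.
Tracing base=1, step=1, limit=4: eval_a: total becomes 2; next ((min(base, limit) * (5 + limit)) == abs(total)) evaluates to false; next step becomes -1; next count becomes 0; next at turn=3:; next count becomes 0; next at turn=4:; next count becomes 0; next total becomes 1; next final value -2 | eval_b: total becomes 2; next ((min(base, limit) * (5 + limit)) == abs(total)) evaluates to false; next step becomes -1; next count becomes 0; next count becomes 0; next at turn=4:; next count becomes 0; next total becomes 1; next final value -2 — matching result -2.
Every one of the 216 inputs gives matching results.
verdict: equivalent


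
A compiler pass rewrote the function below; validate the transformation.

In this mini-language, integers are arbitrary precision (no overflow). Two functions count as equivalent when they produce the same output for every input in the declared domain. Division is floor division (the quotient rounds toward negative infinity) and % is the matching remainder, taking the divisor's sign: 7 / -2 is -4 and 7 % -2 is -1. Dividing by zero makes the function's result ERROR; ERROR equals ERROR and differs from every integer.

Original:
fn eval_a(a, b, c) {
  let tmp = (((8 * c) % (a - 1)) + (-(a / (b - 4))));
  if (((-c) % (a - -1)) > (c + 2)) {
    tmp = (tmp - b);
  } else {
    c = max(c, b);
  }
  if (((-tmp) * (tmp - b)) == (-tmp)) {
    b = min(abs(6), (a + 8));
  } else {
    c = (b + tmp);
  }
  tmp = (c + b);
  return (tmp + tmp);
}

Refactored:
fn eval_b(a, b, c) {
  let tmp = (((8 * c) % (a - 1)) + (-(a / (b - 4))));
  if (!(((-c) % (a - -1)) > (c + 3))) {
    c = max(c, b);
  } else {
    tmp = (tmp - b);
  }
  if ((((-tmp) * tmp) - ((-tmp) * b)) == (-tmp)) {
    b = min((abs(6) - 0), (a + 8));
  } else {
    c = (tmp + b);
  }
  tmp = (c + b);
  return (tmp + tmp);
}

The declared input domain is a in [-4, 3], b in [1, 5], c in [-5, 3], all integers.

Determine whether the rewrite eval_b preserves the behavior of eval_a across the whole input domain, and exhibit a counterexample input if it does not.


Consider the input a=-4, b=1, c=-3.
eval_a: tmp=-5, then (((-c) % (a - -1)) > (c + 2)) is true, then tmp=-6, then (((-tmp) * (tmp - b)) == (-tmp)) is false, then c=-5, then tmp=-4, then returns -8
eval_b: tmp=-5, then (!(((-c) % (a - -1)) > (c + 3))) is true, then c=1, then ((((-tmp) * tmp) - ((-tmp) * b)) == (-tmp)) is false, then c=-4, then tmp=-3, then returns -6
-8 and -6 differ, so these are not the same function on this domain.
verdict: not equivalent; witness: a=-4, b=1, c=-3


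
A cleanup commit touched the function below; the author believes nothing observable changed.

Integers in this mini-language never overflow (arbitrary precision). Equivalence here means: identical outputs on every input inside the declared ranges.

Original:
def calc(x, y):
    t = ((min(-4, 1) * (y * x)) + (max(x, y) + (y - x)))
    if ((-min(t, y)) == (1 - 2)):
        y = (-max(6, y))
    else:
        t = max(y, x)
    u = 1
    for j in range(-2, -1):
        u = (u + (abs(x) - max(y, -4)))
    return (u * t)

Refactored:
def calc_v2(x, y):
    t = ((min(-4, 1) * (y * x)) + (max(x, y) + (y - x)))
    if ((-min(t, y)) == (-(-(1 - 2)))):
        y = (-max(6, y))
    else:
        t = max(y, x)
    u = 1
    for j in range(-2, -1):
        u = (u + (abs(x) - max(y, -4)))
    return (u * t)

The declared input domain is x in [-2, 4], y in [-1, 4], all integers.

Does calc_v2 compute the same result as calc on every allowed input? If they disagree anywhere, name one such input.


Comparing the listings, the differences include: same computation, different form.
Spot check at x=4, y=2 — calc: t := -30 | ((-min(t, y)) == (1 - 2)): false | t := 4 | u := 1 | iter j=-2: | u := 3 | result 12. calc_v2: t := -30 | ((-min(t, y)) == (-(-(1 - 2)))): false | t := 4 | u := 1 | iter j=-2: | u := 3 | result 12. Both give 12.
Across all 42 domain points the two functions coincide.
verdict: equivalent


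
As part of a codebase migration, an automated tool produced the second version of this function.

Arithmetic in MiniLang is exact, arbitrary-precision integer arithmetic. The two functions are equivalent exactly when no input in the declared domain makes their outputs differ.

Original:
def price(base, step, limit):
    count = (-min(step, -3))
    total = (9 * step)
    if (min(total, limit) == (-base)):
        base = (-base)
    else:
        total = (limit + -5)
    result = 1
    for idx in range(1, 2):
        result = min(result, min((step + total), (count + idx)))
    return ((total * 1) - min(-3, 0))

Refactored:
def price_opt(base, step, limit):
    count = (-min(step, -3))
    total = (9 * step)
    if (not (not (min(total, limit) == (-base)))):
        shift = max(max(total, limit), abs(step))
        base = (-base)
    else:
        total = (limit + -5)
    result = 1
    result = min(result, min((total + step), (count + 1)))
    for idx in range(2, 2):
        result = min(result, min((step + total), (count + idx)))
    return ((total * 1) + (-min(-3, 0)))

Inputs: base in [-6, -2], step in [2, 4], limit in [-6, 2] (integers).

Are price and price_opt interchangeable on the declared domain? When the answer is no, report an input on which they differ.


Equivalent — the differences include arithmetic usage differs; boolean connective usage differs; local variable names differ; min/max/abs usage differs; loop structure differs; statement counts differ; constant usage differs, yet no declared input distinguishes the two.
Spot check at base=-6, step=3, limit=1 — price: count=3, then total=27, then (min(total, limit) == (-base)) is false, then total=-4, then result=1, then (idx=1), then result=-1, then returns -1. price_opt: count=3, then total=27, then (not (not (min(total, limit) == (-base)))) is false, then total=-4, then result=1, then result=-1, then the loop over idx runs zero times, then returns -1. Both give -1.
Every one of the 135 inputs gives matching results.
verdict: equivalent


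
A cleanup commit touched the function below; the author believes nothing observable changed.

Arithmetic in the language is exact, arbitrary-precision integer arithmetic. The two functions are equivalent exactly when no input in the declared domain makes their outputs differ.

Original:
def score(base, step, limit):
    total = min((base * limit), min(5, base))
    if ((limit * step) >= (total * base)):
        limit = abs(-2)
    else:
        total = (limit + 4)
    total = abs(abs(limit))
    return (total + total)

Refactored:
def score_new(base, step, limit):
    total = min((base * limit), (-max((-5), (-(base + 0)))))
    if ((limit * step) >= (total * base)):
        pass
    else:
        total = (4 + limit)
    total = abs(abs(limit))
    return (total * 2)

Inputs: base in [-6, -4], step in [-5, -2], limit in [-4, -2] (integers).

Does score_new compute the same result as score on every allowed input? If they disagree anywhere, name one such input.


Run the pair on base=-4, step=-5, limit=-4.
score: total=-4, then ((limit * step) >= (total * base)) is true, then limit=2, then total=2, then returns 4
score_new: total=-4, then ((limit * step) >= (total * base)) is true, then total=4, then returns 8
4 != 8, so the rewrite changes behavior.
verdict: not equivalent; witness: base=-4, step=-5, limit=-4


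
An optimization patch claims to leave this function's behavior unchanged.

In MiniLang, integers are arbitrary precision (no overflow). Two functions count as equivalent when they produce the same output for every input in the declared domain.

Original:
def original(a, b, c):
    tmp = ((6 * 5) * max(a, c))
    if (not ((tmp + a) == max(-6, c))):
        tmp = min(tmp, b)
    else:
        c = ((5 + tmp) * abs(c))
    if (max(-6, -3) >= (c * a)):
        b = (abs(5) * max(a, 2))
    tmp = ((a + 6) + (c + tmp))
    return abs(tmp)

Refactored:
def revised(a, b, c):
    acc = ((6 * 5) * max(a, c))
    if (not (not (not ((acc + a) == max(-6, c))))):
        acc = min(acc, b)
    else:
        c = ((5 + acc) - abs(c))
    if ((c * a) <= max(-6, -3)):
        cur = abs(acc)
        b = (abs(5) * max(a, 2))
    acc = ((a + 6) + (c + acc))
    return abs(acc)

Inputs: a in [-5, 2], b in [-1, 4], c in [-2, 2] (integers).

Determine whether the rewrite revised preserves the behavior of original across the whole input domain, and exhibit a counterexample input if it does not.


There is a counterexample at a=0, b=-1, c=0: 6 on one side, 11 on the other.
original: tmp = 0; (not ((tmp + a) == max(-6, c))) -> false; c = 0; (max(-6, -3) >= (c * a)) -> false; tmp = 6; return 6
revised: acc = 0; (not (not (not ((acc + a) == max(-6, c))))) -> false; c = 5; ((c * a) <= max(-6, -3)) -> false; acc = 11; return 11
verdict: not equivalent; witness: a=0, b=-1, c=0


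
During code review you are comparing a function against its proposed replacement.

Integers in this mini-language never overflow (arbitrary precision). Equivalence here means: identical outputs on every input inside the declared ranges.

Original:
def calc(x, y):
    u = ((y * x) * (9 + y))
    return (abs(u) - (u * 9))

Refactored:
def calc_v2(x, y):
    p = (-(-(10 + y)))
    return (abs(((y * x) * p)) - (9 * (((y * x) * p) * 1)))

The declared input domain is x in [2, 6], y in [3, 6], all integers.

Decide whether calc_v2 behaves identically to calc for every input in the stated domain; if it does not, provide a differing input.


Evaluate both at x=2, y=3.
calc: u = 72; return -576
calc_v2: p = 13; return -624
-576 and -624 differ, so these are not the same function on this domain.
verdict: not equivalent; witness: x=2, y=3


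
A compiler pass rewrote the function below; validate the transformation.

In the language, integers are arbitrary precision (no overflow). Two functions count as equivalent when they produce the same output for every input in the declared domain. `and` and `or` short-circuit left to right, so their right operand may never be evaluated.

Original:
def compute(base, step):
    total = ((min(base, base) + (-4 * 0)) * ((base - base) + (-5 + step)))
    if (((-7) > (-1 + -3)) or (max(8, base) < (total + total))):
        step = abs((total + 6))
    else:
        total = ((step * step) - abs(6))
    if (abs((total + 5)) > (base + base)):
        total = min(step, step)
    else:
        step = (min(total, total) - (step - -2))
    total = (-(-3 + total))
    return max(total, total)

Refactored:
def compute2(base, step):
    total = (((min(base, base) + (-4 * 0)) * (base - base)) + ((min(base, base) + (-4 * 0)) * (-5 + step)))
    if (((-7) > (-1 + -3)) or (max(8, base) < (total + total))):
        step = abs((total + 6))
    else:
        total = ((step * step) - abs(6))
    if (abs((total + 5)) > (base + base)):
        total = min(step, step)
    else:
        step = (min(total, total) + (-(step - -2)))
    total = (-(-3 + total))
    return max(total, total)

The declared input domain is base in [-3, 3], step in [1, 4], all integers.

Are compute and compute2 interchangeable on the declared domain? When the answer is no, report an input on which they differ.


The two are interchangeable: arithmetic usage differs; constant usage differs; min/max/abs usage differs, and every declared input agrees.
As a probe, take base=-3, step=1: compute runs total=12, then (((-7) > (-1 + -3)) or (max(8, base) < (total + total))) is true, then step=18, then (abs((total + 5)) > (base + base)) is true, then total=18, then total=-15, then returns -15; compute2 runs total=12, then (((-7) > (-1 + -3)) or (max(8, base) < (total + total))) is true, then step=18, then (abs((total + 5)) > (base + base)) is true, then total=18, then total=-15, then returns -15; both end at -15.
Checked all 28 inputs in the declared domain: the outputs agree on every one.
verdict: equivalent


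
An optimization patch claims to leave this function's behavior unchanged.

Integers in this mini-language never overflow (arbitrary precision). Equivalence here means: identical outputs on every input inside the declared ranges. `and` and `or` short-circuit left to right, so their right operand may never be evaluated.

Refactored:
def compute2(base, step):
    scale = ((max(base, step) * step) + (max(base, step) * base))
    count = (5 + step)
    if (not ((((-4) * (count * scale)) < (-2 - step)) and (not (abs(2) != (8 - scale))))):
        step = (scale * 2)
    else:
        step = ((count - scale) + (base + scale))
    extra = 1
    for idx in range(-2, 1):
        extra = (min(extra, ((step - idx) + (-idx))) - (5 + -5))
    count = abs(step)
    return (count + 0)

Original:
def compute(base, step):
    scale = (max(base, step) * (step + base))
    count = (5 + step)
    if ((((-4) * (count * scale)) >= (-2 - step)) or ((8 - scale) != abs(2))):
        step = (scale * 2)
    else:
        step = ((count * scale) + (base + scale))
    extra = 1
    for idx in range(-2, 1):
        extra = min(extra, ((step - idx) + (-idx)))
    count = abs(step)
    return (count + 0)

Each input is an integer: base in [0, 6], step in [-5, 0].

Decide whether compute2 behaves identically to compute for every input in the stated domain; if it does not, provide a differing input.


base=3, step=-1 yields 33 from compute but 7 from compute2.
verdict: not equivalent; witness: base=3, step=-1


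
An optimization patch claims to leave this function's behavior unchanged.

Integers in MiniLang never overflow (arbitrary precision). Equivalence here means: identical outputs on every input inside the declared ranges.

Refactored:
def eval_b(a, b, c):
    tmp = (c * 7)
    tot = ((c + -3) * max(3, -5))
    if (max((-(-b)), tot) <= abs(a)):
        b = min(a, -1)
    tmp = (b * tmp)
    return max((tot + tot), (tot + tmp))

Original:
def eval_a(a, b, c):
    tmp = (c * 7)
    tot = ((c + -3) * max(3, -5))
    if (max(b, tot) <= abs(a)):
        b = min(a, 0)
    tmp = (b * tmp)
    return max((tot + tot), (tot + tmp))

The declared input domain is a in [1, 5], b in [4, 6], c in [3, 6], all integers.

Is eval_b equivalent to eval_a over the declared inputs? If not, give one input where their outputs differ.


The one real change (`0` became `-1`) has no effect anywhere in the declared ranges.
Spot check at a=4, b=5, c=4 — eval_a: tmp := 28 | tot := 3 | (max(b, tot) <= abs(a)): false | tmp := 140 | result 143. eval_b: tmp := 28 | tot := 3 | (max((-(-b)), tot) <= abs(a)): false | tmp := 140 | result 143. Both give 143.
Checked all 60 inputs in the declared domain: the outputs agree on every one.
verdict: equivalent


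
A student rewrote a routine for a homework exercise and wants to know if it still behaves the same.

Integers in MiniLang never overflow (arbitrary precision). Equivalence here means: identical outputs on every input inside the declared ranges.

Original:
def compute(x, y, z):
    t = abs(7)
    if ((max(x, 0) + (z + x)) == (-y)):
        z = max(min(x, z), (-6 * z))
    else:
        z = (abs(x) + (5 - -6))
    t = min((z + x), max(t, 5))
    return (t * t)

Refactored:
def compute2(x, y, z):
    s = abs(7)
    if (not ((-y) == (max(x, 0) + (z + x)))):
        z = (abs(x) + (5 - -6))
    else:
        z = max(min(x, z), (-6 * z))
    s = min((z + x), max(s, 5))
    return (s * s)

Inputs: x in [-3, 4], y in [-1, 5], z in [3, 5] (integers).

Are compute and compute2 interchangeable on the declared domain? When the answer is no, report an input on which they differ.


Side by side, the visible changes include: boolean connective usage differs, local variable names differ.
Tracing x=4, y=-1, z=4: compute: t becomes 7; next ((max(x, 0) + (z + x)) == (-y)) evaluates to false; next z becomes 15; next t becomes 7; next final value 49 | compute2: s becomes 7; next (not ((-y) == (max(x, 0) + (z + x)))) evaluates to true; next z becomes 15; next s becomes 7; next final value 49 — matching result 49.
Across all 168 domain points the two functions coincide.
verdict: equivalent


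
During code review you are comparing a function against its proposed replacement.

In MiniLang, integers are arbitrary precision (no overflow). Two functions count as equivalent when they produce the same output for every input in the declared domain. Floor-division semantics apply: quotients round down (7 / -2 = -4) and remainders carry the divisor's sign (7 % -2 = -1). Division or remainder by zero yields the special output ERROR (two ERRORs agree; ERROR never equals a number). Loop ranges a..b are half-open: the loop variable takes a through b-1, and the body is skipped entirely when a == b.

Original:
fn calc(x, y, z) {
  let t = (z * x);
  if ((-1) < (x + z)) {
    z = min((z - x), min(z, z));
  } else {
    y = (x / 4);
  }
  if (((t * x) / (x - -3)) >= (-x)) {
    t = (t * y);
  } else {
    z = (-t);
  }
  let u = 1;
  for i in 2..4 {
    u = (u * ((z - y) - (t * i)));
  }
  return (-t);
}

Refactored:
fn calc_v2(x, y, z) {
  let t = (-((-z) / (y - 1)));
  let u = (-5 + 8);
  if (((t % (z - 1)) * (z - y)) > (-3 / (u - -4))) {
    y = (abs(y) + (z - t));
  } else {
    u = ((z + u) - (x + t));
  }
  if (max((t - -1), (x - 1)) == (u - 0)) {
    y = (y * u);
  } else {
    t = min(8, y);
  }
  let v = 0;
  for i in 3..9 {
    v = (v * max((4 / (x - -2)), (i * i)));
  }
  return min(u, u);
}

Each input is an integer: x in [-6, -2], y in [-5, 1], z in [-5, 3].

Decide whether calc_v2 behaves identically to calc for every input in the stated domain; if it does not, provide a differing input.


x=-6, y=-5, z=-5 yields 60 from calc but 3 from calc_v2.
verdict: not equivalent; witness: x=-6, y=-5, z=-5


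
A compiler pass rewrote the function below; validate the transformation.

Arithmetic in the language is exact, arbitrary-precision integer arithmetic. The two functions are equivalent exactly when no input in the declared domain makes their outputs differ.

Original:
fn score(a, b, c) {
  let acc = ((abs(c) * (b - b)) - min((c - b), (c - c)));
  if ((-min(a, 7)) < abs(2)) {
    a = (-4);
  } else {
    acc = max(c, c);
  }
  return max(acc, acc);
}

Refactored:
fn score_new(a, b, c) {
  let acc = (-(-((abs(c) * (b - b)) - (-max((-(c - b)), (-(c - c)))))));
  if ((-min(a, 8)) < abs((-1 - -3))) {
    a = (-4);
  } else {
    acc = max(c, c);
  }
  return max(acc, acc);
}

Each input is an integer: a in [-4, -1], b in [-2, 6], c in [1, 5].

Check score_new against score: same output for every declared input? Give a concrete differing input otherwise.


The one real change (`7` became `8`) has no effect anywhere in the declared ranges.
Tracing a=-4, b=6, c=4: score: acc := 2 | ((-min(a, 7)) < abs(2)): false | acc := 4 | result 4 | score_new: acc := 2 | ((-min(a, 8)) < abs((-1 - -3))): false | acc := 4 | result 4 — matching result 4.
Every one of the 180 inputs gives matching results.
verdict: equivalent


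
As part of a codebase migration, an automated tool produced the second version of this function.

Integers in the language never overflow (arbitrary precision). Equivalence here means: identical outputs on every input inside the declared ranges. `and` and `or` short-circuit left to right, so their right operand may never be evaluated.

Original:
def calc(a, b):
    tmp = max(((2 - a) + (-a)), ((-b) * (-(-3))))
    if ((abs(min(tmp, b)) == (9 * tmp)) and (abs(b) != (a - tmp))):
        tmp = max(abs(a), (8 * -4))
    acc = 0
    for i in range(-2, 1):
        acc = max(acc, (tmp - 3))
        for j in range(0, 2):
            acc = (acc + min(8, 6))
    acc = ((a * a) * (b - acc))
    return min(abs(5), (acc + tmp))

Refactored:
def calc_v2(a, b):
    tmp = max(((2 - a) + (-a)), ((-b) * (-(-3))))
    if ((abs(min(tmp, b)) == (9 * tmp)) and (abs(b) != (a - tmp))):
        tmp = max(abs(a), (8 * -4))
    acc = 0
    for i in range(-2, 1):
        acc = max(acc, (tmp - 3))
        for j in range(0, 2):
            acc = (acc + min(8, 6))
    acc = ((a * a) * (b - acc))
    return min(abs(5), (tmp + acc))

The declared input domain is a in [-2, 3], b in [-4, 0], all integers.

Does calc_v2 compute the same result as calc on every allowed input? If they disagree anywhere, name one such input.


Although same computation, different form, 30/30 inputs agree.
verdict: equivalent


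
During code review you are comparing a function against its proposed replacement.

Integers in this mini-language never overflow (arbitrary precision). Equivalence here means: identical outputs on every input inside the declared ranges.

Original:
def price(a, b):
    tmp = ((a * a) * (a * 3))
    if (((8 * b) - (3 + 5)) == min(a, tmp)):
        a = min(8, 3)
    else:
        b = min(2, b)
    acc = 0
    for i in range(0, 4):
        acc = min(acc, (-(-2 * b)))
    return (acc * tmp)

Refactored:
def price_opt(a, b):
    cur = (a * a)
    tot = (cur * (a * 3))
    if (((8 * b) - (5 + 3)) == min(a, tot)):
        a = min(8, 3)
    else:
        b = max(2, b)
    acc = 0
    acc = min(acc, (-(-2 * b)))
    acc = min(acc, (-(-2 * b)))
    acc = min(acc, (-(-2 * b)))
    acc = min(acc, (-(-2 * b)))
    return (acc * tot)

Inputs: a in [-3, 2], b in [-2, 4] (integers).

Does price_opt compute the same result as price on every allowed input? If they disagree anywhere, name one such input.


Input a=-3, b=-2: 324 from price versus 0 from price_opt.
verdict: not equivalent; witness: a=-3, b=-2


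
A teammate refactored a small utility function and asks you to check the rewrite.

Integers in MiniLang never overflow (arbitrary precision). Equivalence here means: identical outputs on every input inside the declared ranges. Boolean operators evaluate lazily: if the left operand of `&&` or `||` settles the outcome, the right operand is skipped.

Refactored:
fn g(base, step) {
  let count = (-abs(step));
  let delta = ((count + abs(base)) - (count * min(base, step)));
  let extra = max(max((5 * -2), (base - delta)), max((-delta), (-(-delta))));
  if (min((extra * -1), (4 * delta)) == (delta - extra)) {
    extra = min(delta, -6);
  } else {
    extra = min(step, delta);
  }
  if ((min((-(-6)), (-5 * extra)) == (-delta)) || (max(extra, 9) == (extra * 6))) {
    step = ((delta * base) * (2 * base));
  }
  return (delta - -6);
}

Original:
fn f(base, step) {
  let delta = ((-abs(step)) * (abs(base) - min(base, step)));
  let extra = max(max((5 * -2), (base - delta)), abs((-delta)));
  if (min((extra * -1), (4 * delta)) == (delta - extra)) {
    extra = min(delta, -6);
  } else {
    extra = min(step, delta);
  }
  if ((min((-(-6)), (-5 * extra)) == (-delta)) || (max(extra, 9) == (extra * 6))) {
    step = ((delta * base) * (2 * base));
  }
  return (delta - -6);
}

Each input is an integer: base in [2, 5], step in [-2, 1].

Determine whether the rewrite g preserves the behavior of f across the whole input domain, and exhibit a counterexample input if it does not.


The rewrite breaks on base=2, step=-2, where the results are -2 and 2.
f: delta = -8; extra = 10; (min((extra * -1), (4 * delta)) == (delta - extra)) -> false; extra = -8; ((min((-(-6)), (-5 * extra)) == (-delta)) || (max(extra, 9) == (extra * 6))) -> false; return -2
g: count = -2; delta = -4; extra = 6; (min((extra * -1), (4 * delta)) == (delta - extra)) -> false; extra = -4; ((min((-(-6)), (-5 * extra)) == (-delta)) || (max(extra, 9) == (extra * 6))) -> false; return 2
verdict: not equivalent; witness: base=2, step=-2


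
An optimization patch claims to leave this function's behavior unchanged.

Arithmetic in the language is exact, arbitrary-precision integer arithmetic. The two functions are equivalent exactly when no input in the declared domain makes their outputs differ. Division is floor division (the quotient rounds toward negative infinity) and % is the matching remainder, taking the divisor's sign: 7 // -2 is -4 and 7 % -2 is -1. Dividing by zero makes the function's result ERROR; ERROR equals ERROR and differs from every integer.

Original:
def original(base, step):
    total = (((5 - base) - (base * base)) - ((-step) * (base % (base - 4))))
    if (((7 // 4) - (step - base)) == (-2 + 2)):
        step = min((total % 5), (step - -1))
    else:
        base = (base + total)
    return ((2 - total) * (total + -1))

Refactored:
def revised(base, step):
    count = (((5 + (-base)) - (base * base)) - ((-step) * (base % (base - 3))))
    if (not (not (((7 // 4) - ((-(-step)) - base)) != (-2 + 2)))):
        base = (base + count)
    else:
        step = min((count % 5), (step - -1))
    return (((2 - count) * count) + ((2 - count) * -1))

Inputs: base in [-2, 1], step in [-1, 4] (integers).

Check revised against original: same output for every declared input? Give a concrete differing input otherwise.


The rewrite breaks on base=1, step=-1, where the results are -12 and -6.
original: total = 5; (((7 // 4) - (step - base)) == (-2 + 2)) -> false; base = 6; return -12
revised: count = 4; (not (not (((7 // 4) - ((-(-step)) - base)) != (-2 + 2)))) -> true; base = 5; return -6
verdict: not equivalent; witness: base=1, step=-1


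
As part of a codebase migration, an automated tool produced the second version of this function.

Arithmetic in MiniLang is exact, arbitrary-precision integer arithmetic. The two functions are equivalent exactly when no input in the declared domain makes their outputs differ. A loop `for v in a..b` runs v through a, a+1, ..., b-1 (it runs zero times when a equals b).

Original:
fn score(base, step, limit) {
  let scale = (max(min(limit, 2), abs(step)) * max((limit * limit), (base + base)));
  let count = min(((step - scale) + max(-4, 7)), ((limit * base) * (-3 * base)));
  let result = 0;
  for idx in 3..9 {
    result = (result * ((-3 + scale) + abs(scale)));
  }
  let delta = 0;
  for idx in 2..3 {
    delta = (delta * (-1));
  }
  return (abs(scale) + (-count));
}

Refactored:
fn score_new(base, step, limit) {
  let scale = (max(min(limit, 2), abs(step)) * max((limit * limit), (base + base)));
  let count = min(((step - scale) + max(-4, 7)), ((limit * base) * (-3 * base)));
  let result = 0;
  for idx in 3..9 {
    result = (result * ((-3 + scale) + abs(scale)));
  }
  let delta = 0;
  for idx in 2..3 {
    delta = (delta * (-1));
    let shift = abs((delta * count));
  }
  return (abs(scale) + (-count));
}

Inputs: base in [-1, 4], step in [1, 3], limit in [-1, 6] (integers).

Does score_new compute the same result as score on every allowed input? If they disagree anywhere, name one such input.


Side by side, the visible changes include: local variable names differ, and min/max/abs usage differs, and statement counts differ, and arithmetic usage differs.
Tracing base=0, step=2, limit=2: score: scale becomes 8; next count becomes 0; next result becomes 0; next at idx=3:; next result becomes 0; next at idx=4:; next result becomes 0; next at idx=5:; next result becomes 0; next at idx=6:; next result becomes 0; next at idx=7:; next result becomes 0; next at idx=8:; next result becomes 0; next delta becomes 0; next at idx=2:; next delta becomes 0; next final value 8 | score_new: scale becomes 8; next count becomes 0; next result becomes 0; next at idx=3:; next result becomes 0; next at idx=4:; next result becomes 0; next at idx=5:; next result becomes 0; next at idx=6:; next result becomes 0; next at idx=7:; next result becomes 0; next at idx=8:; next result becomes 0; next delta becomes 0; next at idx=2:; next delta becomes 0; next shift becomes 0; next final value 8 — matching result 8.
Checked all 144 inputs in the declared domain: the outputs agree on every one.
verdict: equivalent


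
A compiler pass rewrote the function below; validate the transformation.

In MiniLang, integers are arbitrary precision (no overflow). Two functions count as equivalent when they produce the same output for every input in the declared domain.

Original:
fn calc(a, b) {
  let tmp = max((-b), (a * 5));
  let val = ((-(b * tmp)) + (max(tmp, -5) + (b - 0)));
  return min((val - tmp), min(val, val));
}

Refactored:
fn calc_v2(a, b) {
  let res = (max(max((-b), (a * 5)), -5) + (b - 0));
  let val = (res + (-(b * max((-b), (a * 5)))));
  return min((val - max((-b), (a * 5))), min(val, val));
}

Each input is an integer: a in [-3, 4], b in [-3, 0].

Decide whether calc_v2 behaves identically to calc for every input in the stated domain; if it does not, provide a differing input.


The two versions differ — the changes include min/max/abs usage differs; and local variable names differ; and arithmetic usage differs; and constant usage differs.
One worked example (a=2, b=-1) — calc: tmp=10, then val=19, then returns 9; calc_v2: res=9, then val=19, then returns 9; agreement on 9.
An exhaustive pass over the 32 declared inputs shows identical outputs.
verdict: equivalent


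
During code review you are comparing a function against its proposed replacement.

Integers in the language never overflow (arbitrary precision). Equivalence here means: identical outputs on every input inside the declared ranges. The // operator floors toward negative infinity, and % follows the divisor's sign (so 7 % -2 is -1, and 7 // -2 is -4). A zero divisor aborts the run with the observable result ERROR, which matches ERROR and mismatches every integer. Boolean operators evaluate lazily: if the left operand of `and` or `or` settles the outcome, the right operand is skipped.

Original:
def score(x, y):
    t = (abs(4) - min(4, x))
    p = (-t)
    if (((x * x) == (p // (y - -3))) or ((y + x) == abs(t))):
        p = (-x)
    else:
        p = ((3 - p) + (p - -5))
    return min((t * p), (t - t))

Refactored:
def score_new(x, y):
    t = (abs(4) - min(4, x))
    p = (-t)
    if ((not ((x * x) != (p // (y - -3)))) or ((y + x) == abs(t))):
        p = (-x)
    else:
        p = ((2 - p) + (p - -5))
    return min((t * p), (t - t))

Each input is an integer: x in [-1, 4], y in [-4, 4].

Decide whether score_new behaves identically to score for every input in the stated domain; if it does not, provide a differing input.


The edit looks behavioral (`3` became `2`), but over these ranges it never changes the outcome.
One worked example (x=0, y=-4) — score: t = 4; p = -4; (((x * x) == (p // (y - -3))) or ((y + x) == abs(t))) -> false; p = 8; return 0; score_new: t = 4; p = -4; ((not ((x * x) != (p // (y - -3)))) or ((y + x) == abs(t))) -> false; p = 7; return 0; agreement on 0.
Across all 54 domain points the two functions coincide.
verdict: equivalent
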